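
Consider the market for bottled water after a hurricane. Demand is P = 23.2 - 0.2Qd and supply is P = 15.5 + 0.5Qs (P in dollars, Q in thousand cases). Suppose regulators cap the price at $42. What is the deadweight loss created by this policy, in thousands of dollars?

0

Rearranging demand gives Qd = 116 - 5P; rearranging supply gives Qs = 2P - 31. Without the control the market clears where 116 - 5P = 2P - 31, i.e. P* = 21 and Q* = 11.
The ceiling of 42 is above the equilibrium price 21, so it is not binding; the market clears at P* = 21, Q* = 11.
Since the control does not bind, no trades are prevented and deadweight loss is zero.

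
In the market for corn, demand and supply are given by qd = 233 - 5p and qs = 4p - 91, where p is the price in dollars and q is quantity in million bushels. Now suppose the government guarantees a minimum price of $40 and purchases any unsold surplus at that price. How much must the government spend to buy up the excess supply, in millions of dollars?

In a free market, 233 - 5p = 4p - 91 gives the equilibrium p* = 36, q* = 53.
The floor of 40 is above the equilibrium price 36, so it binds.
At p = 40: qd = 233 - 5·40 = 33 and qs = 4·40 - 91 = 69.
Surplus = qs - qd = 36.
Government expenditure = surplus × support price = 36 × 40 = 1440.

1440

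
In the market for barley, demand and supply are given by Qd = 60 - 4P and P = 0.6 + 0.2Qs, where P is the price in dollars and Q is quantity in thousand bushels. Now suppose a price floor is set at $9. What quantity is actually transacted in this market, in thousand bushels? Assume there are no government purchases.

24

Rearranging supply gives Qs = 5P - 3. In a free market, 60 - 4P = 5P - 3 gives the equilibrium P* = 7, Q* = 32.
Since 9 > 7, the floor is binding.
At P = 9: Qd = 60 - 4·9 = 24 and Qs = 5·9 - 3 = 42.
The quantity actually transacted is the short side, demand: 24.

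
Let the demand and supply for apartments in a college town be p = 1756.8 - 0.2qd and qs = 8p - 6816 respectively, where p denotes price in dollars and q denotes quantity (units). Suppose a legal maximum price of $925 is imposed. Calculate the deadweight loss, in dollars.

Rearranging demand gives qd = 8784 - 5p. Without the control the market clears where 8784 - 5p = 8p - 6816, i.e. p* = 1200 and q* = 2784.
The ceiling of 925 is below the equilibrium price 1200, so it binds.
At p = 925: qd = 8784 - 5·925 = 4159 and qs = 8·925 - 6816 = 584.
Quantity traded falls to 584. At q = 584 the demand price is (8784 - 584)/5 = 1640 and the supply price is (6816 + 584)/8 = 925.
Deadweight loss = ½ · (1640 - 925) · (2784 - 584) = ½ · 715 · 2200 = 786500.

786500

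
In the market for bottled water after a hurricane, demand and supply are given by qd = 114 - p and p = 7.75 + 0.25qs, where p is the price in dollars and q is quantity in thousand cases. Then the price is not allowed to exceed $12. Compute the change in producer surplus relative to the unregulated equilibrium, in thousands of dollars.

Rearranging supply gives qs = 4p - 31. In a free market, 114 - p = 4p - 31 gives the equilibrium p* = 29, q* = 85.
Because the ceiling (12) lies below the market-clearing price, it is binding.
At p = 12: qd = 114 - 12 = 102 and qs = 4·12 - 31 = 17.
Producer surplus without the control is ½ · (29 - 7.75) · 85 = 903.125.
With the ceiling, producers sell 17 units at 12, so PS = ½ · (12 - 7.75) · 17 = 36.125.
Change in producer surplus = 36.125 - 903.125 = -867.

-867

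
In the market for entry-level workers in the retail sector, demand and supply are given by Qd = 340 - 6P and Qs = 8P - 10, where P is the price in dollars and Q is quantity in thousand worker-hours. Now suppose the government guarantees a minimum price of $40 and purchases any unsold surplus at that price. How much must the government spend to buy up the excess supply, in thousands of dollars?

Without the control the market clears where 340 - 6P = 8P - 10, i.e. P* = 25 and Q* = 190.
The floor of 40 is above the equilibrium price 25, so it binds.
At P = 40: Qd = 340 - 6·40 = 100 and Qs = 8·40 - 10 = 310.
Surplus = Qs - Qd = 210.
Government expenditure = surplus × support price = 210 × 40 = 8400.

8400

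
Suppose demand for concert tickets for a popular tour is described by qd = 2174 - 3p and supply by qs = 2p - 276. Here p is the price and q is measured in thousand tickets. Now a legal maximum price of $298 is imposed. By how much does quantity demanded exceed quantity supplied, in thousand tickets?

960

Equilibrium: 2174 - 3p = 2p - 276, so 2450 = 5p and p* = 490, q* = 704.
Because the ceiling (298) lies below the market-clearing price, it is binding.
At p = 298: qd = 2174 - 3·298 = 1280 and qs = 2·298 - 276 = 320.
Shortage = qd - qs = 1280 - 320 = 960.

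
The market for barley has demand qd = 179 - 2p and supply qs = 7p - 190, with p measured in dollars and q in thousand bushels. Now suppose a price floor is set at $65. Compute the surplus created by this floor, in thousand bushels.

216

Setting quantity demanded equal to quantity supplied, 179 - 2p = 7p - 190, gives p* = 41 and q* = 97.
Because the floor (65) lies above the market-clearing price, it is binding.
At p = 65: qd = 179 - 2·65 = 49 and qs = 7·65 - 190 = 265.
Surplus = qs - qd = 265 - 49 = 216.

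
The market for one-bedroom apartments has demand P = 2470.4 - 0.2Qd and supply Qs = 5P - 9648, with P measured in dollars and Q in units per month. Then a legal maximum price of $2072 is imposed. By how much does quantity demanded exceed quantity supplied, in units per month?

Rearranging demand gives Qd = 12352 - 5P. Equilibrium: 12352 - 5P = 5P - 9648, so 22000 = 10P and P* = 2200, Q* = 1352.
The ceiling of 2072 is below the equilibrium price 2200, so it binds.
At P = 2072: Qd = 12352 - 5·2072 = 1992 and Qs = 5·2072 - 9648 = 712.
Shortage = Qd - Qs = 1992 - 712 = 1280.

1280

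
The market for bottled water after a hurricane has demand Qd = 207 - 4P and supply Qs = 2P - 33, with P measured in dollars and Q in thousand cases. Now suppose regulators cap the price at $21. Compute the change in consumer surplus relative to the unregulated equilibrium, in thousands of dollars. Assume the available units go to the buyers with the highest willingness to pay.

Setting quantity demanded equal to quantity supplied, 207 - 4P = 2P - 33, gives P* = 40 and Q* = 47.
The ceiling of 21 is below the equilibrium price 40, so it binds.
At P = 21: Qd = 207 - 4·21 = 123 and Qs = 2·21 - 33 = 9.
Consumer surplus without the control is ½ · (51.75 - 40) · 47 = 276.125.
With the ceiling, 9 units are sold at 21 (assume they go to the highest-value buyers). The demand price at Q = 9 is 49.5, so CS = ½ · [(51.75 - 21) + (49.5 - 21)] · 9 = 266.625.
Change in consumer surplus = 266.625 - 276.125 = -9.5.

-9.5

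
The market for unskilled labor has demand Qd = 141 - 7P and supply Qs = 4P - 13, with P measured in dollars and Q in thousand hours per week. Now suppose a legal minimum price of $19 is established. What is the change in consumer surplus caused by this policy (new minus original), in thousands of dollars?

Without the control the market clears where 141 - 7P = 4P - 13, i.e. P* = 14 and Q* = 43.
Since 19 > 14, the floor is binding.
At P = 19: Qd = 141 - 7·19 = 8 and Qs = 4·19 - 13 = 63.
Consumer surplus without the control is ½ · (141/7 - 14) · 43 = 1849/14.
With the floor, consumers buy 8 units at 19, so CS = ½ · (141/7 - 19) · 8 = 32/7.
Change in consumer surplus = 32/7 - 1849/14 = -127.5.

-127.5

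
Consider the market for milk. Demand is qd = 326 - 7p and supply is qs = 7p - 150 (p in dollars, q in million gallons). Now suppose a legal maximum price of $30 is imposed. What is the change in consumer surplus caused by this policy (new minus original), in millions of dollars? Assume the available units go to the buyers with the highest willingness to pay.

Without the control the market clears where 326 - 7p = 7p - 150, i.e. p* = 34 and q* = 88.
Since 30 < 34, the ceiling is binding.
At p = 30: qd = 326 - 7·30 = 116 and qs = 7·30 - 150 = 60.
Consumer surplus without the control is ½ · (326/7 - 34) · 88 = 3872/7.
With the ceiling, 60 units are sold at 30 (assume they go to the highest-value buyers). The demand price at q = 60 is 38, so CS = ½ · [(326/7 - 30) + (38 - 30)] · 60 = 5160/7.
Change in consumer surplus = 5160/7 - 3872/7 = 184.

184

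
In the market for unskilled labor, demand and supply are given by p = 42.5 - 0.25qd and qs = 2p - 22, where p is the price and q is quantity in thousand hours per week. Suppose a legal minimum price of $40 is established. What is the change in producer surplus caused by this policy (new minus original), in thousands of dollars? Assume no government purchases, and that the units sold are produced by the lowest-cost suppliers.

-176

Rearranging demand gives qd = 170 - 4p. In a free market, 170 - 4p = 2p - 22 gives the equilibrium p* = 32, q* = 42.
Because the floor (40) lies above the market-clearing price, it is binding.
At p = 40: qd = 170 - 4·40 = 10 and qs = 2·40 - 22 = 58.
Producer surplus without the control is ½ · (32 - 11) · 42 = 441.
With the floor, 10 units are sold at 40. The supply price at q = 10 is 16, so PS = ½ · [(40 - 11) + (40 - 16)] · 10 = 265.
Change in producer surplus = 265 - 441 = -176.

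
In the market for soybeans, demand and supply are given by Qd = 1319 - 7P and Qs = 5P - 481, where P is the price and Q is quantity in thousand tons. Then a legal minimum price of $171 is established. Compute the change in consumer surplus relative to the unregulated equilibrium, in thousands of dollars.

Setting quantity demanded equal to quantity supplied, 1319 - 7P = 5P - 481, gives P* = 150 and Q* = 269.
The floor of 171 is above the equilibrium price 150, so it binds.
At P = 171: Qd = 1319 - 7·171 = 122 and Qs = 5·171 - 481 = 374.
Consumer surplus without the control is ½ · (1319/7 - 150) · 269 = 72361/14.
With the floor, consumers buy 122 units at 171, so CS = ½ · (1319/7 - 171) · 122 = 7442/7.
Change in consumer surplus = 7442/7 - 72361/14 = -4105.5.

-4105.5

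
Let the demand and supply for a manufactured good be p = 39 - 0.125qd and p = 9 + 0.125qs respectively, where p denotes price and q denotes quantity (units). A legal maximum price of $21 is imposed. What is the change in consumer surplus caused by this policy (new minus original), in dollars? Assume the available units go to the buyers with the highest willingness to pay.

Rearranging demand gives qd = 312 - 8p; rearranging supply gives qs = 8p - 72. Setting quantity demanded equal to quantity supplied, 312 - 8p = 8p - 72, gives p* = 24 and q* = 120.
Since 21 < 24, the ceiling is binding.
At p = 21: qd = 312 - 8·21 = 144 and qs = 8·21 - 72 = 96.
Consumer surplus without the control is ½ · (39 - 24) · 120 = 900.
With the ceiling, 96 units are sold at 21 (assume they go to the highest-value buyers). The demand price at q = 96 is 27, so CS = ½ · [(39 - 21) + (27 - 21)] · 96 = 1152.
Change in consumer surplus = 1152 - 900 = 252.

252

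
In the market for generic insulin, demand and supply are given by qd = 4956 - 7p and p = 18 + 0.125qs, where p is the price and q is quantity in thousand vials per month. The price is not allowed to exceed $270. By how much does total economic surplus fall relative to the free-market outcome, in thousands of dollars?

42000

Rearranging supply gives qs = 8p - 144. Without the control the market clears where 4956 - 7p = 8p - 144, i.e. p* = 340 and q* = 2576.
Since 270 < 340, the ceiling is binding.
At p = 270: qd = 4956 - 7·270 = 3066 and qs = 8·270 - 144 = 2016.
Quantity traded falls to 2016. At q = 2016 the demand price is (4956 - 2016)/7 = 420 and the supply price is (144 + 2016)/8 = 270.
Deadweight loss = ½ · (420 - 270) · (2576 - 2016) = ½ · 150 · 560 = 42000.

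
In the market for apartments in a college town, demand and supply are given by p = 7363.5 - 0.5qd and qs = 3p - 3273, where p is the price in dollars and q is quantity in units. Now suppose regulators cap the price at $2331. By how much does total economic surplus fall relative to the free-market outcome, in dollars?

Rearranging demand gives qd = 14727 - 2p. Without the control the market clears where 14727 - 2p = 3p - 3273, i.e. p* = 3600 and q* = 7527.
The ceiling of 2331 is below the equilibrium price 3600, so it binds.
At p = 2331: qd = 14727 - 2·2331 = 10065 and qs = 3·2331 - 3273 = 3720.
Quantity traded falls to 3720. At q = 3720 the demand price is (14727 - 3720)/2 = 5503.5 and the supply price is (3273 + 3720)/3 = 2331.
Deadweight loss = ½ · (5503.5 - 2331) · (7527 - 3720) = ½ · 3172.5 · 3807 = 6038853.75.

6038853.75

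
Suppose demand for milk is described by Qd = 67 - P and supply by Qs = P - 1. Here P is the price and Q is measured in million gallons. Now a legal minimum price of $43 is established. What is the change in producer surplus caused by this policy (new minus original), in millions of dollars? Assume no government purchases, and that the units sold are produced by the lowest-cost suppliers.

Equilibrium: 67 - P = P - 1, so 68 = 2P and P* = 34, Q* = 33.
The floor of 43 is above the equilibrium price 34, so it binds.
At P = 43: Qd = 67 - 43 = 24 and Qs = 43 - 1 = 42.
Producer surplus without the control is ½ · (34 - 1) · 33 = 544.5.
With the floor, 24 units are sold at 43. The supply price at Q = 24 is 25, so PS = ½ · [(43 - 1) + (43 - 25)] · 24 = 720.
Change in producer surplus = 720 - 544.5 = 175.5.

175.5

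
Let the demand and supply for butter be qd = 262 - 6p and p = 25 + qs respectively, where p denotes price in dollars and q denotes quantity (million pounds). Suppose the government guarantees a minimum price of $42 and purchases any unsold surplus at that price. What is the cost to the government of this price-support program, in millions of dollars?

Rearranging supply gives qs = p - 25. Equilibrium: 262 - 6p = p - 25, so 287 = 7p and p* = 41, q* = 16.
The floor of 42 is above the equilibrium price 41, so it binds.
At p = 42: qd = 262 - 6·42 = 10 and qs = 42 - 25 = 17.
Surplus = qs - qd = 7.
Government expenditure = surplus × support price = 7 × 42 = 294.

294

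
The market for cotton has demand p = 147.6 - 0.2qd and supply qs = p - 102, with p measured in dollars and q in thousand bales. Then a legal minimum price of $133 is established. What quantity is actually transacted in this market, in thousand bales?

38

Rearranging demand gives qd = 738 - 5p. Setting quantity demanded equal to quantity supplied, 738 - 5p = p - 102, gives p* = 140 and q* = 38.
Since 133 is below p* = 140, the floor does not bind and the free-market outcome prevails.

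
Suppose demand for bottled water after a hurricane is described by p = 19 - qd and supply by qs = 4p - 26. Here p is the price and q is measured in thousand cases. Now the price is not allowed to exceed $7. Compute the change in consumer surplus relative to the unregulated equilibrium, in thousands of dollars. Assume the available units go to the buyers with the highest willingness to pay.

-28

Rearranging demand gives qd = 19 - p. Equilibrium: 19 - p = 4p - 26, so 45 = 5p and p* = 9, q* = 10.
Because the ceiling (7) lies below the market-clearing price, it is binding.
At p = 7: qd = 19 - 7 = 12 and qs = 4·7 - 26 = 2.
Consumer surplus without the control is ½ · (19 - 9) · 10 = 50.
With the ceiling, 2 units are sold at 7 (assume they go to the highest-value buyers). The demand price at q = 2 is 17, so CS = ½ · [(19 - 7) + (17 - 7)] · 2 = 22.
Change in consumer surplus = 22 - 50 = -28.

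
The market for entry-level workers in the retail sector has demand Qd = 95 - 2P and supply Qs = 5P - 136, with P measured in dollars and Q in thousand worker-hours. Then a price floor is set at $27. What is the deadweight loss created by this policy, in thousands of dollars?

0

Without the control the market clears where 95 - 2P = 5P - 136, i.e. P* = 33 and Q* = 29.
The floor of 27 is below the equilibrium price 33, so it is not binding; the market clears at P* = 33, Q* = 29.
Since the control does not bind, no trades are prevented and deadweight loss is zero.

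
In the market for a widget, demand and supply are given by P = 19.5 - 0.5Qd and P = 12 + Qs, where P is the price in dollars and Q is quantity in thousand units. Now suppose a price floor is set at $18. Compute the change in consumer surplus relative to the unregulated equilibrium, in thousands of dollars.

-4

Rearranging demand gives Qd = 39 - 2P; rearranging supply gives Qs = P - 12. In a free market, 39 - 2P = P - 12 gives the equilibrium P* = 17, Q* = 5.
Because the floor (18) lies above the market-clearing price, it is binding.
At P = 18: Qd = 39 - 2·18 = 3 and Qs = 18 - 12 = 6.
Consumer surplus without the control is ½ · (19.5 - 17) · 5 = 6.25.
With the floor, consumers buy 3 units at 18, so CS = ½ · (19.5 - 18) · 3 = 2.25.
Change in consumer surplus = 2.25 - 6.25 = -4.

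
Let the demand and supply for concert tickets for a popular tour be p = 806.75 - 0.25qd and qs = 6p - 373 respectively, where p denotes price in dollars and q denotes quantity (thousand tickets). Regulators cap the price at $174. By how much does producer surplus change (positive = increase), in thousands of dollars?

Rearranging demand gives qd = 3227 - 4p. In a free market, 3227 - 4p = 6p - 373 gives the equilibrium p* = 360, q* = 1787.
Since 174 < 360, the ceiling is binding.
At p = 174: qd = 3227 - 4·174 = 2531 and qs = 6·174 - 373 = 671.
Producer surplus without the control is ½ · (360 - 373/6) · 1787 = 3193369/12.
With the ceiling, producers sell 671 units at 174, so PS = ½ · (174 - 373/6) · 671 = 450241/12.
Change in producer surplus = 450241/12 - 3193369/12 = -228594.

-228594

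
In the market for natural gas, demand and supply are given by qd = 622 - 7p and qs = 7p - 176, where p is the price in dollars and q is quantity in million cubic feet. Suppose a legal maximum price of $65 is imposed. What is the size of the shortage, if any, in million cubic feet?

0

In a free market, 622 - 7p = 7p - 176 gives the equilibrium p* = 57, q* = 223.
Since 65 is above p* = 57, the ceiling does not bind and the free-market outcome prevails.
Since the control does not bind, there is no shortage.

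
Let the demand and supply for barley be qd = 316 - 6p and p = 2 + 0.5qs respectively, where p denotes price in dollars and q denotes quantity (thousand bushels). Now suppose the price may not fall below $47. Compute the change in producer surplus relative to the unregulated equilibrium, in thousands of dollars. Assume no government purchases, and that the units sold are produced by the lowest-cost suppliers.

-203

Rearranging supply gives qs = 2p - 4. Equilibrium: 316 - 6p = 2p - 4, so 320 = 8p and p* = 40, q* = 76.
The floor of 47 is above the equilibrium price 40, so it binds.
At p = 47: qd = 316 - 6·47 = 34 and qs = 2·47 - 4 = 90.
Producer surplus without the control is ½ · (40 - 2) · 76 = 1444.
With the floor, 34 units are sold at 47. The supply price at q = 34 is 19, so PS = ½ · [(47 - 2) + (47 - 19)] · 34 = 1241.
Change in producer surplus = 1241 - 1444 = -203.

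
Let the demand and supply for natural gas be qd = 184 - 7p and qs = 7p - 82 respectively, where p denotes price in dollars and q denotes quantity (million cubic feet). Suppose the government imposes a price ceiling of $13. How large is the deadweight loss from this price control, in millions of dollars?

Setting quantity demanded equal to quantity supplied, 184 - 7p = 7p - 82, gives p* = 19 and q* = 51.
The ceiling of 13 is below the equilibrium price 19, so it binds.
At p = 13: qd = 184 - 7·13 = 93 and qs = 7·13 - 82 = 9.
Quantity traded falls to 9. At q = 9 the demand price is (184 - 9)/7 = 25 and the supply price is (82 + 9)/7 = 13.
Deadweight loss = ½ · (25 - 13) · (51 - 9) = ½ · 12 · 42 = 252.

252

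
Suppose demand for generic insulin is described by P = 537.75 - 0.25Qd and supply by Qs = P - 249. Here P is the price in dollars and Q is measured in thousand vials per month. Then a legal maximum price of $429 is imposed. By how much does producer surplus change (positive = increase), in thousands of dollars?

Rearranging demand gives Qd = 2151 - 4P. In a free market, 2151 - 4P = P - 249 gives the equilibrium P* = 480, Q* = 231.
Since 429 < 480, the ceiling is binding.
At P = 429: Qd = 2151 - 4·429 = 435 and Qs = 429 - 249 = 180.
Producer surplus without the control is ½ · (480 - 249) · 231 = 26680.5.
With the ceiling, producers sell 180 units at 429, so PS = ½ · (429 - 249) · 180 = 16200.
Change in producer surplus = 16200 - 26680.5 = -10480.5.

-10480.5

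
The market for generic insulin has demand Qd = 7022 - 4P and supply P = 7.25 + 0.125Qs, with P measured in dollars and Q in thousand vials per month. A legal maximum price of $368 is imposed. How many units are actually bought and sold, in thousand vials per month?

2886

Rearranging supply gives Qs = 8P - 58. Equilibrium: 7022 - 4P = 8P - 58, so 7080 = 12P and P* = 590, Q* = 4662.
The ceiling of 368 is below the equilibrium price 590, so it binds.
At P = 368: Qd = 7022 - 4·368 = 5550 and Qs = 8·368 - 58 = 2886.
The quantity actually transacted is the short side, supply: 2886.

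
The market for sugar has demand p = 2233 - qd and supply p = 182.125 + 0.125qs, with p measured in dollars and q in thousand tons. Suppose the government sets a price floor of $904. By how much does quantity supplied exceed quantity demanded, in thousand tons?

Rearranging demand gives qd = 2233 - p; rearranging supply gives qs = 8p - 1457. Without the control the market clears where 2233 - p = 8p - 1457, i.e. p* = 410 and q* = 1823.
Because the floor (904) lies above the market-clearing price, it is binding.
At p = 904: qd = 2233 - 904 = 1329 and qs = 8·904 - 1457 = 5775.
Surplus = qs - qd = 5775 - 1329 = 4446.

4446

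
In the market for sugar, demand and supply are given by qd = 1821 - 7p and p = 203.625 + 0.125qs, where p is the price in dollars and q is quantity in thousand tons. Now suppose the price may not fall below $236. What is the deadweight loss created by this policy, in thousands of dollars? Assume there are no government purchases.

236.25

Rearranging supply gives qs = 8p - 1629. Setting quantity demanded equal to quantity supplied, 1821 - 7p = 8p - 1629, gives p* = 230 and q* = 211.
Because the floor (236) lies above the market-clearing price, it is binding.
At p = 236: qd = 1821 - 7·236 = 169 and qs = 8·236 - 1629 = 259.
Quantity traded falls to 169. At q = 169 the demand price is (1821 - 169)/7 = 236 and the supply price is (1629 + 169)/8 = 224.75.
Deadweight loss = ½ · (236 - 224.75) · (211 - 169) = ½ · 11.25 · 42 = 236.25.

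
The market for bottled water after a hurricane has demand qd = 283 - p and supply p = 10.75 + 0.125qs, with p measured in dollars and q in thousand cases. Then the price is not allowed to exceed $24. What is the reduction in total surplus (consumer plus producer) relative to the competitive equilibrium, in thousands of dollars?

Rearranging supply gives qs = 8p - 86. Without the control the market clears where 283 - p = 8p - 86, i.e. p* = 41 and q* = 242.
The ceiling of 24 is below the equilibrium price 41, so it binds.
At p = 24: qd = 283 - 24 = 259 and qs = 8·24 - 86 = 106.
Quantity traded falls to 106. At q = 106 the demand price is 283 - 106 = 177 and the supply price is (86 + 106)/8 = 24.
Deadweight loss = ½ · (177 - 24) · (242 - 106) = ½ · 153 · 136 = 10404.

10404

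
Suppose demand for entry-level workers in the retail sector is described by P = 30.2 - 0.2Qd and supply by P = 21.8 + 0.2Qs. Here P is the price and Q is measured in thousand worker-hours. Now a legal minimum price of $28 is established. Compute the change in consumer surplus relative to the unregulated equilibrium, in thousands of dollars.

Rearranging demand gives Qd = 151 - 5P; rearranging supply gives Qs = 5P - 109. Without the control the market clears where 151 - 5P = 5P - 109, i.e. P* = 26 and Q* = 21.
Since 28 > 26, the floor is binding.
At P = 28: Qd = 151 - 5·28 = 11 and Qs = 5·28 - 109 = 31.
Consumer surplus without the control is ½ · (30.2 - 26) · 21 = 44.1.
With the floor, consumers buy 11 units at 28, so CS = ½ · (30.2 - 28) · 11 = 12.1.
Change in consumer surplus = 12.1 - 44.1 = -32.

-32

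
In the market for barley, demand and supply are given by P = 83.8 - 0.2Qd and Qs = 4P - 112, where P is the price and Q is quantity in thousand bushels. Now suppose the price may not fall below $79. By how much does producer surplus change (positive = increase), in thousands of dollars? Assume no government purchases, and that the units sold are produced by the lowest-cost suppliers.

-770

Rearranging demand gives Qd = 419 - 5P. Without the control the market clears where 419 - 5P = 4P - 112, i.e. P* = 59 and Q* = 124.
Because the floor (79) lies above the market-clearing price, it is binding.
At P = 79: Qd = 419 - 5·79 = 24 and Qs = 4·79 - 112 = 204.
Producer surplus without the control is ½ · (59 - 28) · 124 = 1922.
With the floor, 24 units are sold at 79. The supply price at Q = 24 is 34, so PS = ½ · [(79 - 28) + (79 - 34)] · 24 = 1152.
Change in producer surplus = 1152 - 1922 = -770.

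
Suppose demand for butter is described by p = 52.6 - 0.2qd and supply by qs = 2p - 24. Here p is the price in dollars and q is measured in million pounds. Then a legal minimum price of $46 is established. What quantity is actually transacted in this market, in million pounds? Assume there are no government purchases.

Rearranging demand gives qd = 263 - 5p. In a free market, 263 - 5p = 2p - 24 gives the equilibrium p* = 41, q* = 58.
Since 46 > 41, the floor is binding.
At p = 46: qd = 263 - 5·46 = 33 and qs = 2·46 - 24 = 68.
The quantity actually transacted is the short side, demand: 33.

33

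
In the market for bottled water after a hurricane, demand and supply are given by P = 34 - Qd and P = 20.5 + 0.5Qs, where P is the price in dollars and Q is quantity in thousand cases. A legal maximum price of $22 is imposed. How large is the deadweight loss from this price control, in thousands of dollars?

27

Rearranging demand gives Qd = 34 - P; rearranging supply gives Qs = 2P - 41. Setting quantity demanded equal to quantity supplied, 34 - P = 2P - 41, gives P* = 25 and Q* = 9.
Because the ceiling (22) lies below the market-clearing price, it is binding.
At P = 22: Qd = 34 - 22 = 12 and Qs = 2·22 - 41 = 3.
Quantity traded falls to 3. At Q = 3 the demand price is 34 - 3 = 31 and the supply price is (41 + 3)/2 = 22.
Deadweight loss = ½ · (31 - 22) · (9 - 3) = ½ · 9 · 6 = 27.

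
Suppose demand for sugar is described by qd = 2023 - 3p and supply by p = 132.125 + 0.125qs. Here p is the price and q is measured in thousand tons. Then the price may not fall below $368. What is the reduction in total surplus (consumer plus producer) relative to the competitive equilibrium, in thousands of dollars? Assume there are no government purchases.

15972

Rearranging supply gives qs = 8p - 1057. Equilibrium: 2023 - 3p = 8p - 1057, so 3080 = 11p and p* = 280, q* = 1183.
The floor of 368 is above the equilibrium price 280, so it binds.
At p = 368: qd = 2023 - 3·368 = 919 and qs = 8·368 - 1057 = 1887.
Quantity traded falls to 919. At q = 919 the demand price is (2023 - 919)/3 = 368 and the supply price is (1057 + 919)/8 = 247.
Deadweight loss = ½ · (368 - 247) · (1183 - 919) = ½ · 121 · 264 = 15972.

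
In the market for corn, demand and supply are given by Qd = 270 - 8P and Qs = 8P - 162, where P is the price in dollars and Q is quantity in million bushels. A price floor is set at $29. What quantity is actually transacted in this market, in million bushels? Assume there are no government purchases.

38

Without the control the market clears where 270 - 8P = 8P - 162, i.e. P* = 27 and Q* = 54.
Because the floor (29) lies above the market-clearing price, it is binding.
At P = 29: Qd = 270 - 8·29 = 38 and Qs = 8·29 - 162 = 70.
The quantity actually transacted is the short side, demand: 38.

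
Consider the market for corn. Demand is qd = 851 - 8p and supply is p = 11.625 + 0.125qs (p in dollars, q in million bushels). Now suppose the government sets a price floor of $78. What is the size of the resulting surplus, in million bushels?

Rearranging supply gives qs = 8p - 93. Equilibrium: 851 - 8p = 8p - 93, so 944 = 16p and p* = 59, q* = 379.
The floor of 78 is above the equilibrium price 59, so it binds.
At p = 78: qd = 851 - 8·78 = 227 and qs = 8·78 - 93 = 531.
Surplus = qs - qd = 531 - 227 = 304.

304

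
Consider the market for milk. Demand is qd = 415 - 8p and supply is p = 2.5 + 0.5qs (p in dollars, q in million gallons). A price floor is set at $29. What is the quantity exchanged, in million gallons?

79

Rearranging supply gives qs = 2p - 5. In a free market, 415 - 8p = 2p - 5 gives the equilibrium p* = 42, q* = 79.
Since 29 is below p* = 42, the floor does not bind and the free-market outcome prevails.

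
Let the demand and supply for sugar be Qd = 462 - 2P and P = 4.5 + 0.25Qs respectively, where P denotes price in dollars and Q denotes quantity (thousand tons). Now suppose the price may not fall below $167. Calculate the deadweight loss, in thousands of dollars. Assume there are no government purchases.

Rearranging supply gives Qs = 4P - 18. Without the control the market clears where 462 - 2P = 4P - 18, i.e. P* = 80 and Q* = 302.
Since 167 > 80, the floor is binding.
At P = 167: Qd = 462 - 2·167 = 128 and Qs = 4·167 - 18 = 650.
Quantity traded falls to 128. At Q = 128 the demand price is (462 - 128)/2 = 167 and the supply price is (18 + 128)/4 = 36.5.
Deadweight loss = ½ · (167 - 36.5) · (302 - 128) = ½ · 130.5 · 174 = 11353.5.

11353.5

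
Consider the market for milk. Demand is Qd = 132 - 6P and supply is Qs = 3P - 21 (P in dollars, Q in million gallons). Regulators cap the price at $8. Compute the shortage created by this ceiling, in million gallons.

81

Setting quantity demanded equal to quantity supplied, 132 - 6P = 3P - 21, gives P* = 17 and Q* = 30.
Since 8 < 17, the ceiling is binding.
At P = 8: Qd = 132 - 6·8 = 84 and Qs = 3·8 - 21 = 3.
Shortage = Qd - Qs = 84 - 3 = 81.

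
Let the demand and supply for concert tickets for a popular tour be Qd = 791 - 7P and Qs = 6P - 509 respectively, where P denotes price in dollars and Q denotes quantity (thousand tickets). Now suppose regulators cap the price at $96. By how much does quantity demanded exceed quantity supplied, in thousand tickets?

52

Equilibrium: 791 - 7P = 6P - 509, so 1300 = 13P and P* = 100, Q* = 91.
Since 96 < 100, the ceiling is binding.
At P = 96: Qd = 791 - 7·96 = 119 and Qs = 6·96 - 509 = 67.
Shortage = Qd - Qs = 119 - 67 = 52.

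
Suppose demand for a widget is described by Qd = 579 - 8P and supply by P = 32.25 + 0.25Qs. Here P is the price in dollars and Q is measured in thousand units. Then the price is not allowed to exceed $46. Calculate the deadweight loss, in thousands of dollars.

507

Rearranging supply gives Qs = 4P - 129. Without the control the market clears where 579 - 8P = 4P - 129, i.e. P* = 59 and Q* = 107.
Since 46 < 59, the ceiling is binding.
At P = 46: Qd = 579 - 8·46 = 211 and Qs = 4·46 - 129 = 55.
Quantity traded falls to 55. At Q = 55 the demand price is (579 - 55)/8 = 65.5 and the supply price is (129 + 55)/4 = 46.
Deadweight loss = ½ · (65.5 - 46) · (107 - 55) = ½ · 19.5 · 52 = 507.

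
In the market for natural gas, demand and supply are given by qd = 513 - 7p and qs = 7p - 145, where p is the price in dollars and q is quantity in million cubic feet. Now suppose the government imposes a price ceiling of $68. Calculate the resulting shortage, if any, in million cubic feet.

Setting quantity demanded equal to quantity supplied, 513 - 7p = 7p - 145, gives p* = 47 and q* = 184.
The ceiling of 68 is above the equilibrium price 47, so it is not binding; the market clears at p* = 47, q* = 184.
Since the control does not bind, there is no shortage.

0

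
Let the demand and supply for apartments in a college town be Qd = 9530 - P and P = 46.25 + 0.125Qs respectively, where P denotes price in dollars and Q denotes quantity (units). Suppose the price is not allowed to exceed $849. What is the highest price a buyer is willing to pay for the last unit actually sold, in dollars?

Rearranging supply gives Qs = 8P - 370. Without the control the market clears where 9530 - P = 8P - 370, i.e. P* = 1100 and Q* = 8430.
Since 849 < 1100, the ceiling is binding.
At P = 849: Qd = 9530 - 849 = 8681 and Qs = 8·849 - 370 = 6422.
Only 6422 units reach the market. On the demand curve, the marginal buyer's willingness to pay at Q = 6422 is (9530 - 6422) = 3108.

3108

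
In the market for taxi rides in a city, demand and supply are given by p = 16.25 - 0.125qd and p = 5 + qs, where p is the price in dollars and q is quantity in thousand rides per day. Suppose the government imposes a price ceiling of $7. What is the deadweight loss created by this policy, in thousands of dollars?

Rearranging demand gives qd = 130 - 8p; rearranging supply gives qs = p - 5. Equilibrium: 130 - 8p = p - 5, so 135 = 9p and p* = 15, q* = 10.
The ceiling of 7 is below the equilibrium price 15, so it binds.
At p = 7: qd = 130 - 8·7 = 74 and qs = 7 - 5 = 2.
Quantity traded falls to 2. At q = 2 the demand price is (130 - 2)/8 = 16 and the supply price is 5 + 2 = 7.
Deadweight loss = ½ · (16 - 7) · (10 - 2) = ½ · 9 · 8 = 36.

36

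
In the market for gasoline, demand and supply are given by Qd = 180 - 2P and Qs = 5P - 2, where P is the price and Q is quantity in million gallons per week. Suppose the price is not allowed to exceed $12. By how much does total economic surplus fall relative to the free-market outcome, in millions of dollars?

1715

Without the control the market clears where 180 - 2P = 5P - 2, i.e. P* = 26 and Q* = 128.
Because the ceiling (12) lies below the market-clearing price, it is binding.
At P = 12: Qd = 180 - 2·12 = 156 and Qs = 5·12 - 2 = 58.
Quantity traded falls to 58. At Q = 58 the demand price is (180 - 58)/2 = 61 and the supply price is (2 + 58)/5 = 12.
Deadweight loss = ½ · (61 - 12) · (128 - 58) = ½ · 49 · 70 = 1715.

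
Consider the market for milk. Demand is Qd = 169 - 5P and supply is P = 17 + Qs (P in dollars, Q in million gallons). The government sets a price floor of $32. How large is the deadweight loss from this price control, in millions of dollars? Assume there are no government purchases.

Rearranging supply gives Qs = P - 17. Without the control the market clears where 169 - 5P = P - 17, i.e. P* = 31 and Q* = 14.
Because the floor (32) lies above the market-clearing price, it is binding.
At P = 32: Qd = 169 - 5·32 = 9 and Qs = 32 - 17 = 15.
Quantity traded falls to 9. At Q = 9 the demand price is (169 - 9)/5 = 32 and the supply price is 17 + 9 = 26.
Deadweight loss = ½ · (32 - 26) · (14 - 9) = ½ · 6 · 5 = 15.

15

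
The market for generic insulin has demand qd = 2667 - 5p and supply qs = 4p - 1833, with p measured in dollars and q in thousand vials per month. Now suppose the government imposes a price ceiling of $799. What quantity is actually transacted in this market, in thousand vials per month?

Equilibrium: 2667 - 5p = 4p - 1833, so 4500 = 9p and p* = 500, q* = 167.
Since 799 is above p* = 500, the ceiling does not bind and the free-market outcome prevails.

167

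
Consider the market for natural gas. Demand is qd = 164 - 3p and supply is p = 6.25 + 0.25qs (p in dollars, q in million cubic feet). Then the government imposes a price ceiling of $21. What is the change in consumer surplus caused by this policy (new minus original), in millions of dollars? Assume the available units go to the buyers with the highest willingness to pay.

Rearranging supply gives qs = 4p - 25. Setting quantity demanded equal to quantity supplied, 164 - 3p = 4p - 25, gives p* = 27 and q* = 83.
The ceiling of 21 is below the equilibrium price 27, so it binds.
At p = 21: qd = 164 - 3·21 = 101 and qs = 4·21 - 25 = 59.
Consumer surplus without the control is ½ · (164/3 - 27) · 83 = 6889/6.
With the ceiling, 59 units are sold at 21 (assume they go to the highest-value buyers). The demand price at q = 59 is 35, so CS = ½ · [(164/3 - 21) + (35 - 21)] · 59 = 8437/6.
Change in consumer surplus = 8437/6 - 6889/6 = 258.

258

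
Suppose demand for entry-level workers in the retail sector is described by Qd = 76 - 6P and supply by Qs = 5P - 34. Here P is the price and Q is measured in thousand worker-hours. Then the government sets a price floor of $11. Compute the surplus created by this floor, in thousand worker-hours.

In a free market, 76 - 6P = 5P - 34 gives the equilibrium P* = 10, Q* = 16.
The floor of 11 is above the equilibrium price 10, so it binds.
At P = 11: Qd = 76 - 6·11 = 10 and Qs = 5·11 - 34 = 21.
Surplus = Qs - Qd = 21 - 10 = 11.

11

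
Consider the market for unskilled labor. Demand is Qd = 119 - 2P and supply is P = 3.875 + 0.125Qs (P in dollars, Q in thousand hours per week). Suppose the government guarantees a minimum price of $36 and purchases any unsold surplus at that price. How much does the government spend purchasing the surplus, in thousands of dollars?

Rearranging supply gives Qs = 8P - 31. In a free market, 119 - 2P = 8P - 31 gives the equilibrium P* = 15, Q* = 89.
Because the floor (36) lies above the market-clearing price, it is binding.
At P = 36: Qd = 119 - 2·36 = 47 and Qs = 8·36 - 31 = 257.
Surplus = Qs - Qd = 210.
Government expenditure = surplus × support price = 210 × 36 = 7560.

7560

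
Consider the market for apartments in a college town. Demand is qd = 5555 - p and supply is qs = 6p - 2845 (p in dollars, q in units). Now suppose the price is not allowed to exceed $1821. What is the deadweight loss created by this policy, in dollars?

0

Setting quantity demanded equal to quantity supplied, 5555 - p = 6p - 2845, gives p* = 1200 and q* = 4355.
The ceiling of 1821 is above the equilibrium price 1200, so it is not binding; the market clears at p* = 1200, q* = 4355.
Since the control does not bind, no trades are prevented and deadweight loss is zero.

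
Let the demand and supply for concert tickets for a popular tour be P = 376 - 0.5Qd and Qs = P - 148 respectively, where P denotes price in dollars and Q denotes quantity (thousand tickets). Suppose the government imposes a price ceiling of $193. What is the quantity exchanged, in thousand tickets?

45

Rearranging demand gives Qd = 752 - 2P. Without the control the market clears where 752 - 2P = P - 148, i.e. P* = 300 and Q* = 152.
Because the ceiling (193) lies below the market-clearing price, it is binding.
At P = 193: Qd = 752 - 2·193 = 366 and Qs = 193 - 148 = 45.
The quantity actually transacted is the short side, supply: 45.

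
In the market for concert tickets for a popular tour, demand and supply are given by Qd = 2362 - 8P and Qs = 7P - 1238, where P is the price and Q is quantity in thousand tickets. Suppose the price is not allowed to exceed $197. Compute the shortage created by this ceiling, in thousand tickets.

Without the control the market clears where 2362 - 8P = 7P - 1238, i.e. P* = 240 and Q* = 442.
Because the ceiling (197) lies below the market-clearing price, it is binding.
At P = 197: Qd = 2362 - 8·197 = 786 and Qs = 7·197 - 1238 = 141.
Shortage = Qd - Qs = 786 - 141 = 645.

645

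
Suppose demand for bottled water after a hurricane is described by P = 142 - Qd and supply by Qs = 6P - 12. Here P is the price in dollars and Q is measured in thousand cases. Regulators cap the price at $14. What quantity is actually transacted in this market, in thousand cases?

72

Rearranging demand gives Qd = 142 - P. Without the control the market clears where 142 - P = 6P - 12, i.e. P* = 22 and Q* = 120.
Because the ceiling (14) lies below the market-clearing price, it is binding.
At P = 14: Qd = 142 - 14 = 128 and Qs = 6·14 - 12 = 72.
The quantity actually transacted is the short side, supply: 72.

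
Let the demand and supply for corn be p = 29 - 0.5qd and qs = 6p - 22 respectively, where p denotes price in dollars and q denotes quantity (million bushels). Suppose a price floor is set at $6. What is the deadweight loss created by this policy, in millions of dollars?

Rearranging demand gives qd = 58 - 2p. Equilibrium: 58 - 2p = 6p - 22, so 80 = 8p and p* = 10, q* = 38.
Since 6 is below p* = 10, the floor does not bind and the free-market outcome prevails.
Since the control does not bind, no trades are prevented and deadweight loss is zero.

0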